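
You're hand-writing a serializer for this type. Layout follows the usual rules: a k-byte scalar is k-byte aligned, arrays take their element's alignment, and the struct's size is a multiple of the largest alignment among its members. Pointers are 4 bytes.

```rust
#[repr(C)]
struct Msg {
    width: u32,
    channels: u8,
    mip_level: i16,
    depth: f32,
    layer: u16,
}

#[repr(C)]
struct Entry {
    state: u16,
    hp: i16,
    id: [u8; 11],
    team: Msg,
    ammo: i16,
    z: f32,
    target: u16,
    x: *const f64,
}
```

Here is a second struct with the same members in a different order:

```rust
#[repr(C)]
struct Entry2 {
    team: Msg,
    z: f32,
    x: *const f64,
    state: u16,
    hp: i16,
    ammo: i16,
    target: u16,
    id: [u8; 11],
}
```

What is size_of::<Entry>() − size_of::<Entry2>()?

4

Msg: width at 0 (size 4, align 4) → ends 4; channels at 4 (size 1, align 1) → ends 5; pad 1 to align 2 for mip_level; mip_level at 6 (size 2, align 2) → ends 8; depth at 8 (size 4, align 4) → ends 12; layer at 12 (size 2, align 2) → ends 14; tail pad 2 to reach multiple of 4; total 16 bytes, alignment 4
state at 0 (size 2, align 2) → ends 2
hp at 2 (size 2, align 2) → ends 4
id at 4 (size 11, align 1) → ends 15
pad 1 to align 4 for team
team at 16 (size 16, align 4) → ends 32
ammo at 32 (size 2, align 2) → ends 34
pad 2 to align 4 for z
z at 36 (size 4, align 4) → ends 40
target at 40 (size 2, align 2) → ends 42
pad 2 to align 4 for x
x at 44 (size 4, align 4) → ends 48
total 48 bytes, alignment 4
— Entry2 —
team at 0 (size 16, align 4) → ends 16
z at 16 (size 4, align 4) → ends 20
x at 20 (size 4, align 4) → ends 24
state at 24 (size 2, align 2) → ends 26
hp at 26 (size 2, align 2) → ends 28
ammo at 28 (size 2, align 2) → ends 30
target at 30 (size 2, align 2) → ends 32
id at 32 (size 11, align 1) → ends 43
tail pad 1 to reach multiple of 4
total 44 bytes, alignment 4
48 − 44 = 4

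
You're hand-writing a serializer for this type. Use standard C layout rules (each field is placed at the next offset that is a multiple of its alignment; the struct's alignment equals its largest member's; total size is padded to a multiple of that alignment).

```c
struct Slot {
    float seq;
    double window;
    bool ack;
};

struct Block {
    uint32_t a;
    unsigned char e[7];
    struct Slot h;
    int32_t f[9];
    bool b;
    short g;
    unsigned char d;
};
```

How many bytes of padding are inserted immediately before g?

Slot: @0: seq [4B, align 4] → 4; +4 pad (align 8); @8: window [8B, align 8] → 16; @16: ack [1B, align 1] → 17; +7 tail pad (align 8); size 24, align 8
@0: a [4B, align 4] → 4
@4: e [7B, align 1] → 11
+5 pad (align 8)
@16: h [24B, align 8] → 40
@40: f [36B, align 4] → 76
@76: b [1B, align 1] → 77
+1 pad (align 2)
@78: g [2B, align 2] → 80

1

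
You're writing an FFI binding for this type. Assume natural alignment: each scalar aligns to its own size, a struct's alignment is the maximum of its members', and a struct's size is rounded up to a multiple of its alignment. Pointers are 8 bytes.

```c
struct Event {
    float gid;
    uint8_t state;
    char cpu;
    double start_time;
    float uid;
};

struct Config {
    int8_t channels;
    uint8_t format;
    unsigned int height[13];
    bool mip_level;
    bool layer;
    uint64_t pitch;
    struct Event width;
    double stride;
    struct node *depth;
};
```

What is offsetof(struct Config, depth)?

Event: 0..4  gid  (4B, 4-aligned); 4..5  state  (1B, 1-aligned); 5..6  cpu  (1B, 1-aligned); 6..8  -- padding (2B); 8..16  start_time  (8B, 8-aligned); 16..20  uid  (4B, 4-aligned); 20..24  -- tail padding (4B); sizeof = 24, alignof = 8
0..1  channels  (1B, 1-aligned)
1..2  format  (1B, 1-aligned)
2..4  -- padding (2B)
4..56  height  (52B, 4-aligned)
56..57  mip_level  (1B, 1-aligned)
57..58  layer  (1B, 1-aligned)
58..64  -- padding (6B)
64..72  pitch  (8B, 8-aligned)
72..96  width  (24B, 8-aligned)
96..104  stride  (8B, 8-aligned)
104..112  depth  (8B, 8-aligned)

104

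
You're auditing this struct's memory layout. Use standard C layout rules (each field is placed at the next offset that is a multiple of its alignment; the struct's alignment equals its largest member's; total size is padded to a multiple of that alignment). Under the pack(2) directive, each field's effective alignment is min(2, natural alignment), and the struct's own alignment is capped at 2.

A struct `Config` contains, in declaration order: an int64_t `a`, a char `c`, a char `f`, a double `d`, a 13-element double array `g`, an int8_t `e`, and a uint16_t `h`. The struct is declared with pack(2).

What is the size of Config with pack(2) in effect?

126

a at 0 (size 8, align 2) → ends 8
c at 8 (size 1, align 1) → ends 9
f at 9 (size 1, align 1) → ends 10
d at 10 (size 8, align 2) → ends 18
g at 18 (size 104, align 2) → ends 122
e at 122 (size 1, align 1) → ends 123
pad 1 to align 2 for h
h at 124 (size 2, align 2) → ends 126
total 126 bytes, alignment 2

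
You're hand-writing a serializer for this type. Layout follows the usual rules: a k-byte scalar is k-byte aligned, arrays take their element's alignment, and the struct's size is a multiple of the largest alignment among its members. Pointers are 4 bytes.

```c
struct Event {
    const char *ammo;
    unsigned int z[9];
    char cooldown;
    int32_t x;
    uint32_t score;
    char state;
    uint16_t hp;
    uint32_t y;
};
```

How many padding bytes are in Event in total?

4

ammo at 0 (size 4, align 4) → ends 4
z at 4 (size 36, align 4) → ends 40
cooldown at 40 (size 1, align 1) → ends 41
pad 3 to align 4 for x
x at 44 (size 4, align 4) → ends 48
score at 48 (size 4, align 4) → ends 52
state at 52 (size 1, align 1) → ends 53
pad 1 to align 2 for hp
hp at 54 (size 2, align 2) → ends 56
y at 56 (size 4, align 4) → ends 60
total 60 bytes, alignment 4
data bytes 56, size 60 → padding 4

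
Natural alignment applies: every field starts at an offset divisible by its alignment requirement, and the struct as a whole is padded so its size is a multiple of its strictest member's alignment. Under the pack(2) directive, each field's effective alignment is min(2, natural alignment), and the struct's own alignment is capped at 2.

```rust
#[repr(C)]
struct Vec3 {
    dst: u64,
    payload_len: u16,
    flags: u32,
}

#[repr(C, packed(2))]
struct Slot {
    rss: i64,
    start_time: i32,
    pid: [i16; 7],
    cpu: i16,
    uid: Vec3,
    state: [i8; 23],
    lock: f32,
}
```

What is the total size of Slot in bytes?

Vec3: 0..8  dst  (8B, 8-aligned); 8..10  payload_len  (2B, 2-aligned); 10..12  -- padding (2B); 12..16  flags  (4B, 4-aligned); sizeof = 16, alignof = 8
0..8  rss  (8B, 2-aligned)
8..12  start_time  (4B, 2-aligned)
12..26  pid  (14B, 2-aligned)
26..28  cpu  (2B, 2-aligned)
28..44  uid  (16B, 2-aligned)
44..67  state  (23B, 1-aligned)
67..68  -- padding (1B)
68..72  lock  (4B, 2-aligned)
sizeof = 72, alignof = 2

72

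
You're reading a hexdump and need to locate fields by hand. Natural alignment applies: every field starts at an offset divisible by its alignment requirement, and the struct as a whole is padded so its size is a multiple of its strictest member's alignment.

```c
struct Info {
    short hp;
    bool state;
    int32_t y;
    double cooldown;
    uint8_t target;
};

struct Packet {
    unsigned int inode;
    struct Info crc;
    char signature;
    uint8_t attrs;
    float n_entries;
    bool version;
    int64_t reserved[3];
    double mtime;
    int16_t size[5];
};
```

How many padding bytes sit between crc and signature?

0

Info: hp at 0 (size 2, align 2) → ends 2; state at 2 (size 1, align 1) → ends 3; pad 1 to align 4 for y; y at 4 (size 4, align 4) → ends 8; cooldown at 8 (size 8, align 8) → ends 16; target at 16 (size 1, align 1) → ends 17; tail pad 7 to reach multiple of 8; total 24 bytes, alignment 8
inode at 0 (size 4, align 4) → ends 4
pad 4 to align 8 for crc
crc at 8 (size 24, align 8) → ends 32
signature at 32 (size 1, align 1) → ends 33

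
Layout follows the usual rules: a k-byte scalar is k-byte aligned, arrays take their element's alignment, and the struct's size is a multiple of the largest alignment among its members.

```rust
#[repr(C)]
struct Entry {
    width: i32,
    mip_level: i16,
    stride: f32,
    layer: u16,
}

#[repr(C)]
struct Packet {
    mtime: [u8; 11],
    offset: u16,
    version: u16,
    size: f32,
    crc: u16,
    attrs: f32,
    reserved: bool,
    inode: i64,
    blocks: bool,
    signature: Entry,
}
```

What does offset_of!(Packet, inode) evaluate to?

Entry: 0..4  width  (4B, 4-aligned); 4..6  mip_level  (2B, 2-aligned); 6..8  -- padding (2B); 8..12  stride  (4B, 4-aligned); 12..14  layer  (2B, 2-aligned); 14..16  -- tail padding (2B); sizeof = 16, alignof = 4
0..11  mtime  (11B, 1-aligned)
11..12  -- padding (1B)
12..14  offset  (2B, 2-aligned)
14..16  version  (2B, 2-aligned)
16..20  size  (4B, 4-aligned)
20..22  crc  (2B, 2-aligned)
22..24  -- padding (2B)
24..28  attrs  (4B, 4-aligned)
28..29  reserved  (1B, 1-aligned)
29..32  -- padding (3B)
32..40  inode  (8B, 8-aligned)

32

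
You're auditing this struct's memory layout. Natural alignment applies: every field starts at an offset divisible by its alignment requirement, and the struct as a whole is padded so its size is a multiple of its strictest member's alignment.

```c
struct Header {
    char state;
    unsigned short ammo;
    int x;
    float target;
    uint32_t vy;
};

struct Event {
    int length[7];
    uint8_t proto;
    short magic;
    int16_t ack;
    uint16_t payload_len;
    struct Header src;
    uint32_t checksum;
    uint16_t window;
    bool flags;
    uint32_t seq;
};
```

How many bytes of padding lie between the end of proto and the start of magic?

Header: state at 0 (size 1, align 1) → ends 1; pad 1 to align 2 for ammo; ammo at 2 (size 2, align 2) → ends 4; x at 4 (size 4, align 4) → ends 8; target at 8 (size 4, align 4) → ends 12; vy at 12 (size 4, align 4) → ends 16; total 16 bytes, alignment 4
length at 0 (size 28, align 4) → ends 28
proto at 28 (size 1, align 1) → ends 29
pad 1 to align 2 for magic
magic at 30 (size 2, align 2) → ends 32

1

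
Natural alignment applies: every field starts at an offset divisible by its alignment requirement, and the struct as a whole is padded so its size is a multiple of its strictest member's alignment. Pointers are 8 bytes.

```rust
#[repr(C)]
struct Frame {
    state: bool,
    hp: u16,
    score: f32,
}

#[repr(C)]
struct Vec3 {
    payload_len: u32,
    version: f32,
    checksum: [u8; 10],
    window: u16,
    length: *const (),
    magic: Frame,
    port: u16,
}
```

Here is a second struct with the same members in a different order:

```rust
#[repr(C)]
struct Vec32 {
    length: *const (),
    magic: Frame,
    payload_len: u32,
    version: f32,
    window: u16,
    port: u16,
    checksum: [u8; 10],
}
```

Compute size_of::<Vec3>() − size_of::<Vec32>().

Frame: 0..1  state  (1B, 1-aligned); 1..2  -- padding (1B); 2..4  hp  (2B, 2-aligned); 4..8  score  (4B, 4-aligned); sizeof = 8, alignof = 4
0..4  payload_len  (4B, 4-aligned)
4..8  version  (4B, 4-aligned)
8..18  checksum  (10B, 1-aligned)
18..20  window  (2B, 2-aligned)
20..24  -- padding (4B)
24..32  length  (8B, 8-aligned)
32..40  magic  (8B, 4-aligned)
40..42  port  (2B, 2-aligned)
42..48  -- tail padding (6B)
sizeof = 48, alignof = 8
— Vec32 —
0..8  length  (8B, 8-aligned)
8..16  magic  (8B, 4-aligned)
16..20  payload_len  (4B, 4-aligned)
20..24  version  (4B, 4-aligned)
24..26  window  (2B, 2-aligned)
26..28  port  (2B, 2-aligned)
28..38  checksum  (10B, 1-aligned)
38..40  -- tail padding (2B)
sizeof = 40, alignof = 8
48 − 40 = 8

8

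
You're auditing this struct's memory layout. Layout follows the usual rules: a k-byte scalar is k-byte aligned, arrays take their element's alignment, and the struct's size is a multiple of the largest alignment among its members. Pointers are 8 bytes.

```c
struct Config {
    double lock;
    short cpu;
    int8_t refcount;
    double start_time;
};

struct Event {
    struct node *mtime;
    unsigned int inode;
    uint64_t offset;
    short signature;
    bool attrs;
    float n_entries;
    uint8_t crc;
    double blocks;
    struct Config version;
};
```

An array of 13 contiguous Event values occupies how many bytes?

Config: @0: lock [8B, align 8] → 8; @8: cpu [2B, align 2] → 10; @10: refcount [1B, align 1] → 11; +5 pad (align 8); @16: start_time [8B, align 8] → 24; size 24, align 8
@0: mtime [8B, align 8] → 8
@8: inode [4B, align 4] → 12
+4 pad (align 8)
@16: offset [8B, align 8] → 24
@24: signature [2B, align 2] → 26
@26: attrs [1B, align 1] → 27
+1 pad (align 4)
@28: n_entries [4B, align 4] → 32
@32: crc [1B, align 1] → 33
+7 pad (align 8)
@40: blocks [8B, align 8] → 48
@48: version [24B, align 8] → 72
size 72, align 8
array of 13: 13 × 72 = 936

936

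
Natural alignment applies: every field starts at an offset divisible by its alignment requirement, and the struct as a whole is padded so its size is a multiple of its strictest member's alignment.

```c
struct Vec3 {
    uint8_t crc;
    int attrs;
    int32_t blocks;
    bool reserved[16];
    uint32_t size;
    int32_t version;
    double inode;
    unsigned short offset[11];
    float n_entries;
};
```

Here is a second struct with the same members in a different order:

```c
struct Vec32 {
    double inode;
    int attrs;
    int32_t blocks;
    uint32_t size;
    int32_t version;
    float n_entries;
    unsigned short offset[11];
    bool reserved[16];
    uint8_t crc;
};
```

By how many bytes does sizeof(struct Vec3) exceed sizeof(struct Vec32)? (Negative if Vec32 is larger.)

0..1  crc  (1B, 1-aligned)
1..4  -- padding (3B)
4..8  attrs  (4B, 4-aligned)
8..12  blocks  (4B, 4-aligned)
12..28  reserved  (16B, 1-aligned)
28..32  size  (4B, 4-aligned)
32..36  version  (4B, 4-aligned)
36..40  -- padding (4B)
40..48  inode  (8B, 8-aligned)
48..70  offset  (22B, 2-aligned)
70..72  -- padding (2B)
72..76  n_entries  (4B, 4-aligned)
76..80  -- tail padding (4B)
sizeof = 80, alignof = 8
— Vec32 —
0..8  inode  (8B, 8-aligned)
8..12  attrs  (4B, 4-aligned)
12..16  blocks  (4B, 4-aligned)
16..20  size  (4B, 4-aligned)
20..24  version  (4B, 4-aligned)
24..28  n_entries  (4B, 4-aligned)
28..50  offset  (22B, 2-aligned)
50..66  reserved  (16B, 1-aligned)
66..67  crc  (1B, 1-aligned)
67..72  -- tail padding (5B)
sizeof = 72, alignof = 8
80 − 72 = 8

8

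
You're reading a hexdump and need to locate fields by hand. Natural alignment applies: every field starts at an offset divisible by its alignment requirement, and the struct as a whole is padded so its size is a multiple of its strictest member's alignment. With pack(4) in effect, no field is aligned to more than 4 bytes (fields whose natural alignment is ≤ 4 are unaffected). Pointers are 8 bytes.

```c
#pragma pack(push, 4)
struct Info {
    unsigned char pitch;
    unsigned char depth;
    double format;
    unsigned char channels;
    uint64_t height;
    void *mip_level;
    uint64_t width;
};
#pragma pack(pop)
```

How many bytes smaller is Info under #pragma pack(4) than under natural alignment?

natural layout:
  @0: pitch [1B, align 1] → 1
  @1: depth [1B, align 1] → 2
  +6 pad (align 8)
  @8: format [8B, align 8] → 16
  @16: channels [1B, align 1] → 17
  +7 pad (align 8)
  @24: height [8B, align 8] → 32
  @32: mip_level [8B, align 8] → 40
  @40: width [8B, align 8] → 48
  size 48, align 8
packed(4) layout:
  @0: pitch [1B, align 1] → 1
  @1: depth [1B, align 1] → 2
  +2 pad (align 4)
  @4: format [8B, align 4] → 12
  @12: channels [1B, align 1] → 13
  +3 pad (align 4)
  @16: height [8B, align 4] → 24
  @24: mip_level [8B, align 4] → 32
  @32: width [8B, align 4] → 40
  size 40, align 4
48 − 40 = 8

8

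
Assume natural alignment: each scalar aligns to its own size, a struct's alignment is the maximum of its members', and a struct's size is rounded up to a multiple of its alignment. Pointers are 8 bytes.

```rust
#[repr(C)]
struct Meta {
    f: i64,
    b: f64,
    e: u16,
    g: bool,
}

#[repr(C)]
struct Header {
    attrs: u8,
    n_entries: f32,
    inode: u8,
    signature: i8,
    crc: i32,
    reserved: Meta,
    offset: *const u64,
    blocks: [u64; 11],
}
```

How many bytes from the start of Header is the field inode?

8

Meta: f at 0 (size 8, align 8) → ends 8; b at 8 (size 8, align 8) → ends 16; e at 16 (size 2, align 2) → ends 18; g at 18 (size 1, align 1) → ends 19; tail pad 5 to reach multiple of 8; total 24 bytes, alignment 8
attrs at 0 (size 1, align 1) → ends 1
pad 3 to align 4 for n_entries
n_entries at 4 (size 4, align 4) → ends 8
inode at 8 (size 1, align 1) → ends 9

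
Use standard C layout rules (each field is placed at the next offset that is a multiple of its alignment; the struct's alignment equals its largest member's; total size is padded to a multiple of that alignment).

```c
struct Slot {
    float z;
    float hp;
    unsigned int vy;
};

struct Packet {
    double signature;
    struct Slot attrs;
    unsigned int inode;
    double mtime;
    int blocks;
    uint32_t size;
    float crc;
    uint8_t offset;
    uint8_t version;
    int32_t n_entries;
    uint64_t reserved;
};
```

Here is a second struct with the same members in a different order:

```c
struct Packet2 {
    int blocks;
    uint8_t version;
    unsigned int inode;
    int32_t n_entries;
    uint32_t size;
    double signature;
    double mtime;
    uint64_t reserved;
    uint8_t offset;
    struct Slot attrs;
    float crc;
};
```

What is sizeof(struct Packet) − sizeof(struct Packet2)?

-8

Slot: 0..4  z  (4B, 4-aligned); 4..8  hp  (4B, 4-aligned); 8..12  vy  (4B, 4-aligned); sizeof = 12, alignof = 4
0..8  signature  (8B, 8-aligned)
8..20  attrs  (12B, 4-aligned)
20..24  inode  (4B, 4-aligned)
24..32  mtime  (8B, 8-aligned)
32..36  blocks  (4B, 4-aligned)
36..40  size  (4B, 4-aligned)
40..44  crc  (4B, 4-aligned)
44..45  offset  (1B, 1-aligned)
45..46  version  (1B, 1-aligned)
46..48  -- padding (2B)
48..52  n_entries  (4B, 4-aligned)
52..56  -- padding (4B)
56..64  reserved  (8B, 8-aligned)
sizeof = 64, alignof = 8
— Packet2 —
0..4  blocks  (4B, 4-aligned)
4..5  version  (1B, 1-aligned)
5..8  -- padding (3B)
8..12  inode  (4B, 4-aligned)
12..16  n_entries  (4B, 4-aligned)
16..20  size  (4B, 4-aligned)
20..24  -- padding (4B)
24..32  signature  (8B, 8-aligned)
32..40  mtime  (8B, 8-aligned)
40..48  reserved  (8B, 8-aligned)
48..49  offset  (1B, 1-aligned)
49..52  -- padding (3B)
52..64  attrs  (12B, 4-aligned)
64..68  crc  (4B, 4-aligned)
68..72  -- tail padding (4B)
sizeof = 72, alignof = 8
64 − 72 = -8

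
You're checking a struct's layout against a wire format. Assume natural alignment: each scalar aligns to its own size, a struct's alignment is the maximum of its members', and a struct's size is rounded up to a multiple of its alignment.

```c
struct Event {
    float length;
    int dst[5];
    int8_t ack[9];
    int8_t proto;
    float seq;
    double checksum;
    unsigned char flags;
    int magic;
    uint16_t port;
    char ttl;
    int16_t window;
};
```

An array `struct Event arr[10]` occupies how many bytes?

640

@0: length [4B, align 4] → 4
@4: dst [20B, align 4] → 24
@24: ack [9B, align 1] → 33
@33: proto [1B, align 1] → 34
+2 pad (align 4)
@36: seq [4B, align 4] → 40
@40: checksum [8B, align 8] → 48
@48: flags [1B, align 1] → 49
+3 pad (align 4)
@52: magic [4B, align 4] → 56
@56: port [2B, align 2] → 58
@58: ttl [1B, align 1] → 59
+1 pad (align 2)
@60: window [2B, align 2] → 62
+2 tail pad (align 8)
size 64, align 8
array of 10: 10 × 64 = 640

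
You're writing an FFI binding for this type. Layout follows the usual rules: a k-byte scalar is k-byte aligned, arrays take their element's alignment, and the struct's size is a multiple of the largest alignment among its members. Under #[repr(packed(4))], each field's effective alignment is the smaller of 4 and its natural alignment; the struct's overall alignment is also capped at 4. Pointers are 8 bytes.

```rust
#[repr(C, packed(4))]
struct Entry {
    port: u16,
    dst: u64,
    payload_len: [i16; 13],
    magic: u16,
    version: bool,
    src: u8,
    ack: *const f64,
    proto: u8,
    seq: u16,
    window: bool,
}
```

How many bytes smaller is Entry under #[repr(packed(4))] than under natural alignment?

4

natural layout:
  @0: port [2B, align 2] → 2
  +6 pad (align 8)
  @8: dst [8B, align 8] → 16
  @16: payload_len [26B, align 2] → 42
  @42: magic [2B, align 2] → 44
  @44: version [1B, align 1] → 45
  @45: src [1B, align 1] → 46
  +2 pad (align 8)
  @48: ack [8B, align 8] → 56
  @56: proto [1B, align 1] → 57
  +1 pad (align 2)
  @58: seq [2B, align 2] → 60
  @60: window [1B, align 1] → 61
  +3 tail pad (align 8)
  size 64, align 8
packed(4) layout:
  @0: port [2B, align 2] → 2
  +2 pad (align 4)
  @4: dst [8B, align 4] → 12
  @12: payload_len [26B, align 2] → 38
  @38: magic [2B, align 2] → 40
  @40: version [1B, align 1] → 41
  @41: src [1B, align 1] → 42
  +2 pad (align 4)
  @44: ack [8B, align 4] → 52
  @52: proto [1B, align 1] → 53
  +1 pad (align 2)
  @54: seq [2B, align 2] → 56
  @56: window [1B, align 1] → 57
  +3 tail pad (align 4)
  size 60, align 4
64 − 60 = 4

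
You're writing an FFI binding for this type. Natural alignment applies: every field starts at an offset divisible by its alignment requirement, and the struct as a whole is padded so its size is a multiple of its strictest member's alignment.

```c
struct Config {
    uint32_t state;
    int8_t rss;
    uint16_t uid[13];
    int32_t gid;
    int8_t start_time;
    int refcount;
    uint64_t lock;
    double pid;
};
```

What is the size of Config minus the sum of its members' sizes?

8

0..4  state  (4B, 4-aligned)
4..5  rss  (1B, 1-aligned)
5..6  -- padding (1B)
6..32  uid  (26B, 2-aligned)
32..36  gid  (4B, 4-aligned)
36..37  start_time  (1B, 1-aligned)
37..40  -- padding (3B)
40..44  refcount  (4B, 4-aligned)
44..48  -- padding (4B)
48..56  lock  (8B, 8-aligned)
56..64  pid  (8B, 8-aligned)
sizeof = 64, alignof = 8
data bytes 56, size 64 → padding 8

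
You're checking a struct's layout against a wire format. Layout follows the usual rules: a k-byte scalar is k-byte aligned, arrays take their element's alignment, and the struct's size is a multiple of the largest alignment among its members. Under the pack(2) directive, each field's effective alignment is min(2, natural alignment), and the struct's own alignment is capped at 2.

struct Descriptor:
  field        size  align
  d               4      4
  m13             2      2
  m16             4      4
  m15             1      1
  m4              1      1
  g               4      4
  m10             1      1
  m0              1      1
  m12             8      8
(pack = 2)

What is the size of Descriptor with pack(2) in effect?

26

@0: d [4B, align 2] → 4
@4: m13 [2B, align 2] → 6
@6: m16 [4B, align 2] → 10
@10: m15 [1B, align 1] → 11
@11: m4 [1B, align 1] → 12
@12: g [4B, align 2] → 16
@16: m10 [1B, align 1] → 17
@17: m0 [1B, align 1] → 18
@18: m12 [8B, align 2] → 26
size 26, align 2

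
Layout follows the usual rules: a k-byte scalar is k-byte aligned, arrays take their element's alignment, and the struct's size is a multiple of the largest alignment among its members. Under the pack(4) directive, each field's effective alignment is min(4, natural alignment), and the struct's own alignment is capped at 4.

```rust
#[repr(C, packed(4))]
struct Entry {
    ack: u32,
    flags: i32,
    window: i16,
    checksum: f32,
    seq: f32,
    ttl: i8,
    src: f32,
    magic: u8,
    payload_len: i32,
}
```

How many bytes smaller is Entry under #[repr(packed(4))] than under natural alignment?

natural layout:
  0..4  ack  (4B, 4-aligned)
  4..8  flags  (4B, 4-aligned)
  8..10  window  (2B, 2-aligned)
  10..12  -- padding (2B)
  12..16  checksum  (4B, 4-aligned)
  16..20  seq  (4B, 4-aligned)
  20..21  ttl  (1B, 1-aligned)
  21..24  -- padding (3B)
  24..28  src  (4B, 4-aligned)
  28..29  magic  (1B, 1-aligned)
  29..32  -- padding (3B)
  32..36  payload_len  (4B, 4-aligned)
  sizeof = 36, alignof = 4
packed(4) layout:
  0..4  ack  (4B, 4-aligned)
  4..8  flags  (4B, 4-aligned)
  8..10  window  (2B, 2-aligned)
  10..12  -- padding (2B)
  12..16  checksum  (4B, 4-aligned)
  16..20  seq  (4B, 4-aligned)
  20..21  ttl  (1B, 1-aligned)
  21..24  -- padding (3B)
  24..28  src  (4B, 4-aligned)
  28..29  magic  (1B, 1-aligned)
  29..32  -- padding (3B)
  32..36  payload_len  (4B, 4-aligned)
  sizeof = 36, alignof = 4
36 − 36 = 0

0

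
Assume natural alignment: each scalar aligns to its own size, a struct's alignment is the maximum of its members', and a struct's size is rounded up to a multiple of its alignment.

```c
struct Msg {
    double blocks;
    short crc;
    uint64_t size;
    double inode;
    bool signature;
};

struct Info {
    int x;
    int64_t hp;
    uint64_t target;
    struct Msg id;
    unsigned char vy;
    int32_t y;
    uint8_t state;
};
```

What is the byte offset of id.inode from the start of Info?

Msg: blocks at 0 (size 8, align 8) → ends 8; crc at 8 (size 2, align 2) → ends 10; pad 6 to align 8 for size; size at 16 (size 8, align 8) → ends 24; inode at 24 (size 8, align 8) → ends 32; signature at 32 (size 1, align 1) → ends 33; tail pad 7 to reach multiple of 8; total 40 bytes, alignment 8
x at 0 (size 4, align 4) → ends 4
pad 4 to align 8 for hp
hp at 8 (size 8, align 8) → ends 16
target at 16 (size 8, align 8) → ends 24
id at 24 (size 40, align 8) → ends 64
within Msg: inode at 24
24 + 24 = 48

48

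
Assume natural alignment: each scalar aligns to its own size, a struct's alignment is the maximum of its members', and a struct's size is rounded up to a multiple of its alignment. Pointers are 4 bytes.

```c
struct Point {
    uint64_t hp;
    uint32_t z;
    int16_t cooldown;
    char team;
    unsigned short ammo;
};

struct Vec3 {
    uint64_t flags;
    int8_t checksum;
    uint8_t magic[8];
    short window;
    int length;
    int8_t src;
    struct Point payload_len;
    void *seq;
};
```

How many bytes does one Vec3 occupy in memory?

Point: @0: hp [8B, align 8] → 8; @8: z [4B, align 4] → 12; @12: cooldown [2B, align 2] → 14; @14: team [1B, align 1] → 15; +1 pad (align 2); @16: ammo [2B, align 2] → 18; +6 tail pad (align 8); size 24, align 8
@0: flags [8B, align 8] → 8
@8: checksum [1B, align 1] → 9
@9: magic [8B, align 1] → 17
+1 pad (align 2)
@18: window [2B, align 2] → 20
@20: length [4B, align 4] → 24
@24: src [1B, align 1] → 25
+7 pad (align 8)
@32: payload_len [24B, align 8] → 56
@56: seq [4B, align 4] → 60
+4 tail pad (align 8)
size 64, align 8

64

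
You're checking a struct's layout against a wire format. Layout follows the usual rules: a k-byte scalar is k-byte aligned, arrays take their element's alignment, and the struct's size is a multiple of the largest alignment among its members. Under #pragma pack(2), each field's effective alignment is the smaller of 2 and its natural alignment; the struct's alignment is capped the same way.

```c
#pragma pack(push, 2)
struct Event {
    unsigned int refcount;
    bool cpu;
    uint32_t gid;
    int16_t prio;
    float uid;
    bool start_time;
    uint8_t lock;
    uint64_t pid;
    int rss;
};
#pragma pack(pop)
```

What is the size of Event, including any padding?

30 bytes

0..4  refcount  (4B, 2-aligned)
4..5  cpu  (1B, 1-aligned)
5..6  -- padding (1B)
6..10  gid  (4B, 2-aligned)
10..12  prio  (2B, 2-aligned)
12..16  uid  (4B, 2-aligned)
16..17  start_time  (1B, 1-aligned)
17..18  lock  (1B, 1-aligned)
18..26  pid  (8B, 2-aligned)
26..30  rss  (4B, 2-aligned)
sizeof = 30, alignof = 2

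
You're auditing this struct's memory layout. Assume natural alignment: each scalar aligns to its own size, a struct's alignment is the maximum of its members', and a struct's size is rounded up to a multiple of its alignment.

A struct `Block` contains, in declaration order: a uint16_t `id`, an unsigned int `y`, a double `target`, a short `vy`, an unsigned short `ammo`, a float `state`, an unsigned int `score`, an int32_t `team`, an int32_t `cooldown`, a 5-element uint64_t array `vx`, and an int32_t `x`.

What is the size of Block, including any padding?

0..2  id  (2B, 2-aligned)
2..4  -- padding (2B)
4..8  y  (4B, 4-aligned)
8..16  target  (8B, 8-aligned)
16..18  vy  (2B, 2-aligned)
18..20  ammo  (2B, 2-aligned)
20..24  state  (4B, 4-aligned)
24..28  score  (4B, 4-aligned)
28..32  team  (4B, 4-aligned)
32..36  cooldown  (4B, 4-aligned)
36..40  -- padding (4B)
40..80  vx  (40B, 8-aligned)
80..84  x  (4B, 4-aligned)
84..88  -- tail padding (4B)
sizeof = 88, alignof = 8

88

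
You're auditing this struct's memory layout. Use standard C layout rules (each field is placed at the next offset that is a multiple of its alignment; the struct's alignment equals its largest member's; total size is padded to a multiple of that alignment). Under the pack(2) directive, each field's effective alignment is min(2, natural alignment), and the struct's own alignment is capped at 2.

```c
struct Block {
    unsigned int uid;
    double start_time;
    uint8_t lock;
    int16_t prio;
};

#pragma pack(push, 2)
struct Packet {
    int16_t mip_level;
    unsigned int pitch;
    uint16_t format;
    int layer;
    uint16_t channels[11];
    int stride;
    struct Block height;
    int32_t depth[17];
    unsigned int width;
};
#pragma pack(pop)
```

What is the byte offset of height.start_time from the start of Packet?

Block: 0..4  uid  (4B, 4-aligned); 4..8  -- padding (4B); 8..16  start_time  (8B, 8-aligned); 16..17  lock  (1B, 1-aligned); 17..18  -- padding (1B); 18..20  prio  (2B, 2-aligned); 20..24  -- tail padding (4B); sizeof = 24, alignof = 8
0..2  mip_level  (2B, 2-aligned)
2..6  pitch  (4B, 2-aligned)
6..8  format  (2B, 2-aligned)
8..12  layer  (4B, 2-aligned)
12..34  channels  (22B, 2-aligned)
34..38  stride  (4B, 2-aligned)
38..62  height  (24B, 2-aligned)
within Block: start_time at 8
38 + 8 = 46

46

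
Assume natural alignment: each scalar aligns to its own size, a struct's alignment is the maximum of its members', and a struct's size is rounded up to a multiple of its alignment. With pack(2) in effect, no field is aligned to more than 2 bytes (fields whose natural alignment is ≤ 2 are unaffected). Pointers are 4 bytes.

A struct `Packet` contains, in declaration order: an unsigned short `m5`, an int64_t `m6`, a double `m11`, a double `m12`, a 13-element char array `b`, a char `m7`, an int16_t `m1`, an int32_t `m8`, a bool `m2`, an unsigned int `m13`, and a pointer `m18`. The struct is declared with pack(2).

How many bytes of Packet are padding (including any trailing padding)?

@0: m5 [2B, align 2] → 2
@2: m6 [8B, align 2] → 10
@10: m11 [8B, align 2] → 18
@18: m12 [8B, align 2] → 26
@26: b [13B, align 1] → 39
@39: m7 [1B, align 1] → 40
@40: m1 [2B, align 2] → 42
@42: m8 [4B, align 2] → 46
@46: m2 [1B, align 1] → 47
+1 pad (align 2)
@48: m13 [4B, align 2] → 52
@52: m18 [4B, align 2] → 56
size 56, align 2
data bytes 55, size 56 → padding 1

1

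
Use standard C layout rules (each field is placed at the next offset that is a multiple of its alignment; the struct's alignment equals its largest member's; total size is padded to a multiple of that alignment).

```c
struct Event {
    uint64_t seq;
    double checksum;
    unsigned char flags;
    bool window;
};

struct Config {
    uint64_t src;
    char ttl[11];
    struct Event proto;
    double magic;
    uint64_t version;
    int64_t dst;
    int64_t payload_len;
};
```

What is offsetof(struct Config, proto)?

24

Event: seq at 0 (size 8, align 8) → ends 8; checksum at 8 (size 8, align 8) → ends 16; flags at 16 (size 1, align 1) → ends 17; window at 17 (size 1, align 1) → ends 18; tail pad 6 to reach multiple of 8; total 24 bytes, alignment 8
src at 0 (size 8, align 8) → ends 8
ttl at 8 (size 11, align 1) → ends 19
pad 5 to align 8 for proto
proto at 24 (size 24, align 8) → ends 48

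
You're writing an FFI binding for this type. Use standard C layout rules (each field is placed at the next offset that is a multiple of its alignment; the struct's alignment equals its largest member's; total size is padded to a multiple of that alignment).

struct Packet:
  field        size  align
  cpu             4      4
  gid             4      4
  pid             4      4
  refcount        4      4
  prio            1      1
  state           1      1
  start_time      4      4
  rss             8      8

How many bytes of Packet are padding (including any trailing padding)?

2

0..4  cpu  (4B, 4-aligned)
4..8  gid  (4B, 4-aligned)
8..12  pid  (4B, 4-aligned)
12..16  refcount  (4B, 4-aligned)
16..17  prio  (1B, 1-aligned)
17..18  state  (1B, 1-aligned)
18..20  -- padding (2B)
20..24  start_time  (4B, 4-aligned)
24..32  rss  (8B, 8-aligned)
sizeof = 32, alignof = 8
data bytes 30, size 32 → padding 2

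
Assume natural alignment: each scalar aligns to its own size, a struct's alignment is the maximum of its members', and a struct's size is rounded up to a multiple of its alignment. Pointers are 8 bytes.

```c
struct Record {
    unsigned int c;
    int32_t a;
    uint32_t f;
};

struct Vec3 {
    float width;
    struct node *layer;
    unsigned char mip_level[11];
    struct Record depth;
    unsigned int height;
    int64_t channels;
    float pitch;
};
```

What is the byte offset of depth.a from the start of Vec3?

32

Record: 0..4  c  (4B, 4-aligned); 4..8  a  (4B, 4-aligned); 8..12  f  (4B, 4-aligned); sizeof = 12, alignof = 4
0..4  width  (4B, 4-aligned)
4..8  -- padding (4B)
8..16  layer  (8B, 8-aligned)
16..27  mip_level  (11B, 1-aligned)
27..28  -- padding (1B)
28..40  depth  (12B, 4-aligned)
within Record: a at 4
28 + 4 = 32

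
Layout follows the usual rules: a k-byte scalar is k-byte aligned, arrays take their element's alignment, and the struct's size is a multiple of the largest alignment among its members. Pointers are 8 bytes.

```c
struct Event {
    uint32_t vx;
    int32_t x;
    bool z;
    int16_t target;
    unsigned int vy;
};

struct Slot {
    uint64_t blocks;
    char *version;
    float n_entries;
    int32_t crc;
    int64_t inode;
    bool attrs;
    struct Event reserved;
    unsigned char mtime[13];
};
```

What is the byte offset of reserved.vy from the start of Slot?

Event: vx at 0 (size 4, align 4) → ends 4; x at 4 (size 4, align 4) → ends 8; z at 8 (size 1, align 1) → ends 9; pad 1 to align 2 for target; target at 10 (size 2, align 2) → ends 12; vy at 12 (size 4, align 4) → ends 16; total 16 bytes, alignment 4
blocks at 0 (size 8, align 8) → ends 8
version at 8 (size 8, align 8) → ends 16
n_entries at 16 (size 4, align 4) → ends 20
crc at 20 (size 4, align 4) → ends 24
inode at 24 (size 8, align 8) → ends 32
attrs at 32 (size 1, align 1) → ends 33
pad 3 to align 4 for reserved
reserved at 36 (size 16, align 4) → ends 52
within Event: vy at 12
36 + 12 = 48

48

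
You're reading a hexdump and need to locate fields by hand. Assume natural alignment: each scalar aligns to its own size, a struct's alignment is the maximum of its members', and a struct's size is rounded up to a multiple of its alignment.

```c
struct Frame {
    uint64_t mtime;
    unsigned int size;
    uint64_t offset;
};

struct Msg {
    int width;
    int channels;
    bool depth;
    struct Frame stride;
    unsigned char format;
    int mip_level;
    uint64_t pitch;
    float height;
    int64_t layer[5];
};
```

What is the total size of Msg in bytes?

104 bytes

Frame: @0: mtime [8B, align 8] → 8; @8: size [4B, align 4] → 12; +4 pad (align 8); @16: offset [8B, align 8] → 24; size 24, align 8
@0: width [4B, align 4] → 4
@4: channels [4B, align 4] → 8
@8: depth [1B, align 1] → 9
+7 pad (align 8)
@16: stride [24B, align 8] → 40
@40: format [1B, align 1] → 41
+3 pad (align 4)
@44: mip_level [4B, align 4] → 48
@48: pitch [8B, align 8] → 56
@56: height [4B, align 4] → 60
+4 pad (align 8)
@64: layer [40B, align 8] → 104
size 104, align 8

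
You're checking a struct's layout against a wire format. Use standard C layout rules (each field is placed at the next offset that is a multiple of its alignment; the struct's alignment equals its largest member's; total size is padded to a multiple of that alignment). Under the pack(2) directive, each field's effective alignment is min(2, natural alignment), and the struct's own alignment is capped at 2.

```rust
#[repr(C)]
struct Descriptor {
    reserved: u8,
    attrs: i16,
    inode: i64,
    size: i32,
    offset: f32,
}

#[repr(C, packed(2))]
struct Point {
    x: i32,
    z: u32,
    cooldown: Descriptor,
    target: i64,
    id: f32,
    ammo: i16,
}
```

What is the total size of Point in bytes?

Descriptor: @0: reserved [1B, align 1] → 1; +1 pad (align 2); @2: attrs [2B, align 2] → 4; +4 pad (align 8); @8: inode [8B, align 8] → 16; @16: size [4B, align 4] → 20; @20: offset [4B, align 4] → 24; size 24, align 8
@0: x [4B, align 2] → 4
@4: z [4B, align 2] → 8
@8: cooldown [24B, align 2] → 32
@32: target [8B, align 2] → 40
@40: id [4B, align 2] → 44
@44: ammo [2B, align 2] → 46
size 46, align 2

46 bytes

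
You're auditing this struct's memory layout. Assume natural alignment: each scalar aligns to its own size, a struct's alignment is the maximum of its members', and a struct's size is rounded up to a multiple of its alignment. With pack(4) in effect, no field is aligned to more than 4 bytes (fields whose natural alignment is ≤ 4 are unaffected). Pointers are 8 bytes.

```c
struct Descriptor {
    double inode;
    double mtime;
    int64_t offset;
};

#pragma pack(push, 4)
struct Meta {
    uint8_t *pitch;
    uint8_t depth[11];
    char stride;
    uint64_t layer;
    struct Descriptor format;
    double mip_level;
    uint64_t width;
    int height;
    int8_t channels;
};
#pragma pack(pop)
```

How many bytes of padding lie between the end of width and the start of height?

Descriptor: 0..8  inode  (8B, 8-aligned); 8..16  mtime  (8B, 8-aligned); 16..24  offset  (8B, 8-aligned); sizeof = 24, alignof = 8
0..8  pitch  (8B, 4-aligned)
8..19  depth  (11B, 1-aligned)
19..20  stride  (1B, 1-aligned)
20..28  layer  (8B, 4-aligned)
28..52  format  (24B, 4-aligned)
52..60  mip_level  (8B, 4-aligned)
60..68  width  (8B, 4-aligned)
68..72  height  (4B, 4-aligned)

0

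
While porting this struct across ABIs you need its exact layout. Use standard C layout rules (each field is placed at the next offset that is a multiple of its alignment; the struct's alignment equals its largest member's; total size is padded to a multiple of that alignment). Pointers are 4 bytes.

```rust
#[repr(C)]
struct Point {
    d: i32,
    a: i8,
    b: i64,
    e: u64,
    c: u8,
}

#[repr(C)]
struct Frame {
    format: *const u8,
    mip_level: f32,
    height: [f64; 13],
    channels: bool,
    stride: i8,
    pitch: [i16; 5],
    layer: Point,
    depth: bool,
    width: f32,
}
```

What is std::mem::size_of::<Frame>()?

168 bytes

Point: d at 0 (size 4, align 4) → ends 4; a at 4 (size 1, align 1) → ends 5; pad 3 to align 8 for b; b at 8 (size 8, align 8) → ends 16; e at 16 (size 8, align 8) → ends 24; c at 24 (size 1, align 1) → ends 25; tail pad 7 to reach multiple of 8; total 32 bytes, alignment 8
format at 0 (size 4, align 4) → ends 4
mip_level at 4 (size 4, align 4) → ends 8
height at 8 (size 104, align 8) → ends 112
channels at 112 (size 1, align 1) → ends 113
stride at 113 (size 1, align 1) → ends 114
pitch at 114 (size 10, align 2) → ends 124
pad 4 to align 8 for layer
layer at 128 (size 32, align 8) → ends 160
depth at 160 (size 1, align 1) → ends 161
pad 3 to align 4 for width
width at 164 (size 4, align 4) → ends 168
total 168 bytes, alignment 8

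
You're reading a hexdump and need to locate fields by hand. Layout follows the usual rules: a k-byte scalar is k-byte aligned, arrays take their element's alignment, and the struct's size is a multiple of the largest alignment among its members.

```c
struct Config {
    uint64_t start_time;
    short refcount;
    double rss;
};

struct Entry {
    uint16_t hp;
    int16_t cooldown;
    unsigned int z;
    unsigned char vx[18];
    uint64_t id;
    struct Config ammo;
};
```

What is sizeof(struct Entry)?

Config: 0..8  start_time  (8B, 8-aligned); 8..10  refcount  (2B, 2-aligned); 10..16  -- padding (6B); 16..24  rss  (8B, 8-aligned); sizeof = 24, alignof = 8
0..2  hp  (2B, 2-aligned)
2..4  cooldown  (2B, 2-aligned)
4..8  z  (4B, 4-aligned)
8..26  vx  (18B, 1-aligned)
26..32  -- padding (6B)
32..40  id  (8B, 8-aligned)
40..64  ammo  (24B, 8-aligned)
sizeof = 64, alignof = 8

64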